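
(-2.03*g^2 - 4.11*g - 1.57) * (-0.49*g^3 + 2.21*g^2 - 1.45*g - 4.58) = 0.9947*g^5 - 2.4724*g^4 - 5.3703*g^3 + 11.7872*g^2 + 21.1003*g + 7.1906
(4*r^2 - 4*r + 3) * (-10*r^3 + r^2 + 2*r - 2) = -40*r^5 + 44*r^4 - 26*r^3 - 13*r^2 + 14*r - 6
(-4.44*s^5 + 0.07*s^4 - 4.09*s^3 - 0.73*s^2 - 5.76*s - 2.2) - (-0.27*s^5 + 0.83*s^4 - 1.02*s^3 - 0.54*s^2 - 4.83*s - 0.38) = -4.17*s^5 - 0.76*s^4 - 3.07*s^3 - 0.19*s^2 - 0.93*s - 1.82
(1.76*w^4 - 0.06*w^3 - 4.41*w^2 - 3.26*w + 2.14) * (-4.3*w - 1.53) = -7.568*w^5 - 2.4348*w^4 + 19.0548*w^3 + 20.7653*w^2 - 4.2142*w - 3.2742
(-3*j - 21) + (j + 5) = -2*j - 16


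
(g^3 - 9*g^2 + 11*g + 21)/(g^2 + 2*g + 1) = (g^2 - 10*g + 21)/(g + 1)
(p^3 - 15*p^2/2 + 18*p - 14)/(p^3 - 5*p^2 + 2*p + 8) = (p^2 - 11*p/2 + 7)/(p^2 - 3*p - 4)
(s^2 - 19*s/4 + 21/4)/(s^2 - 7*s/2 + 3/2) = (4*s - 7)/(2*(2*s - 1))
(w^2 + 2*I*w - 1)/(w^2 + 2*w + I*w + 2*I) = (w + I)/(w + 2)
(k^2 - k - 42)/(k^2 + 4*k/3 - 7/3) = 3*(k^2 - k - 42)/(3*k^2 + 4*k - 7)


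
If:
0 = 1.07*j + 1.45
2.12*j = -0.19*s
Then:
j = -1.36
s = 15.12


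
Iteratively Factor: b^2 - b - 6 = (b + 2)*(b - 3)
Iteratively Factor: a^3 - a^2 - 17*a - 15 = (a - 5)*(a^2 + 4*a + 3) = (a - 5)*(a + 1)*(a + 3)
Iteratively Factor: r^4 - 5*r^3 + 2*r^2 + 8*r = (r)*(r^3 - 5*r^2 + 2*r + 8) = r*(r - 2)*(r^2 - 3*r - 4) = r*(r - 4)*(r - 2)*(r + 1)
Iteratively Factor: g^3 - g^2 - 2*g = (g)*(g^2 - g - 2) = g*(g + 1)*(g - 2)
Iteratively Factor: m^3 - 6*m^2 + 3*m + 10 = (m - 5)*(m^2 - m - 2) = (m - 5)*(m - 2)*(m + 1)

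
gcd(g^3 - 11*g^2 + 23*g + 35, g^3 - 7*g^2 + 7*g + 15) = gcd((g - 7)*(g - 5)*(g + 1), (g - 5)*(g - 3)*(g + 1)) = g^2 - 4*g - 5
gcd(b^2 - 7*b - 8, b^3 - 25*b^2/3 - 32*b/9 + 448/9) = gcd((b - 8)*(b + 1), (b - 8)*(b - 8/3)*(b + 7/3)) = b - 8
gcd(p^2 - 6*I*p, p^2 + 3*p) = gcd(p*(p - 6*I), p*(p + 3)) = p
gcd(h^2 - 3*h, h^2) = h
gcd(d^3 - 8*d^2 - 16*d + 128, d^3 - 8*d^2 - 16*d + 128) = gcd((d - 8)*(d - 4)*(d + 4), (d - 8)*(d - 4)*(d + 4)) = d^3 - 8*d^2 - 16*d + 128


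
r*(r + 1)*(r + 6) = r^3 + 7*r^2 + 6*r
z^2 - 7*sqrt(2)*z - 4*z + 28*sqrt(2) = (z - 4)*(z - 7*sqrt(2))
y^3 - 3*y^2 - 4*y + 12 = (y - 3)*(y - 2)*(y + 2)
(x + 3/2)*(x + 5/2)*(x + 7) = x^3 + 11*x^2 + 127*x/4 + 105/4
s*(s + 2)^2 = s^3 + 4*s^2 + 4*s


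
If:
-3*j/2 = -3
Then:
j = 2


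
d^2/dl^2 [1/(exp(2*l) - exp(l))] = -((exp(l) - 1)*(4*exp(l) - 1) - 2*(2*exp(l) - 1)^2)*exp(-l)/(exp(l) - 1)^3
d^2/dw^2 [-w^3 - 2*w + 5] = -6*w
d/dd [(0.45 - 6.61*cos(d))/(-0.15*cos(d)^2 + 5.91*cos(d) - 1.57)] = (0.9915*cos(d)^2 - 0.134999999999998*cos(d) - 7.7182)*sin(d)/(0.0225*cos(d)^4 - 1.773*cos(d)^3 + 35.3991*cos(d)^2 - 18.5574*cos(d) + 2.4649)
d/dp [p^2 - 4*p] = 2*p - 4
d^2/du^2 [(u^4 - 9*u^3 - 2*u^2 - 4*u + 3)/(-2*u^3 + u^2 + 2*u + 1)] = 2*(21*u^6 + 144*u^5 + 21*u^4 + 103*u^3 + 117*u^2 - 21*u - 15)/(8*u^9 - 12*u^8 - 18*u^7 + 11*u^6 + 30*u^5 + 9*u^4 - 14*u^3 - 15*u^2 - 6*u - 1)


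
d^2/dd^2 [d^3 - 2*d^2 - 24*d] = 6*d - 4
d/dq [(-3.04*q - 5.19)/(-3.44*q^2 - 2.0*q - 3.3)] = (10.4576*q^2 + 6.08*q - (3.04*q + 5.19)*(6.88*q + 2.0) + 10.032)/(3.44*q^2 + 2.0*q + 3.3)^2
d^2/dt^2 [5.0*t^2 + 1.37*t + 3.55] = 10.0000000000000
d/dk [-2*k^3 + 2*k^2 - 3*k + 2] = -6*k^2 + 4*k - 3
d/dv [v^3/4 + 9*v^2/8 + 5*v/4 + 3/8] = 3*v^2/4 + 9*v/4 + 5/4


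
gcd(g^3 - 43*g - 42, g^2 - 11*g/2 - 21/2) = g - 7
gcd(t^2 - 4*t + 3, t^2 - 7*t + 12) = t - 3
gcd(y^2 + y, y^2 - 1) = y + 1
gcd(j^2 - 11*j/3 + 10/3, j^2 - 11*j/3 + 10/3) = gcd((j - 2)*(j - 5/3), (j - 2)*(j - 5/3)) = j^2 - 11*j/3 + 10/3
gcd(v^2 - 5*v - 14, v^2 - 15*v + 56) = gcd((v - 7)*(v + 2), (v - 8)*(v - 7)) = v - 7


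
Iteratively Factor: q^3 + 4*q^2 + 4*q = (q + 2)*(q^2 + 2*q) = q*(q + 2)*(q + 2)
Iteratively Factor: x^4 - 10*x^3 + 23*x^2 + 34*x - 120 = (x - 4)*(x^3 - 6*x^2 - x + 30) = (x - 4)*(x + 2)*(x^2 - 8*x + 15) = (x - 5)*(x - 4)*(x + 2)*(x - 3)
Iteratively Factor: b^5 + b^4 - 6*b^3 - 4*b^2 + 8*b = (b + 2)*(b^4 - b^3 - 4*b^2 + 4*b) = (b - 2)*(b + 2)*(b^3 + b^2 - 2*b) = b*(b - 2)*(b + 2)*(b^2 + b - 2) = b*(b - 2)*(b - 1)*(b + 2)*(b + 2)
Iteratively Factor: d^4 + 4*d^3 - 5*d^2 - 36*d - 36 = (d + 2)*(d^3 + 2*d^2 - 9*d - 18) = (d + 2)*(d + 3)*(d^2 - d - 6) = (d + 2)^2*(d + 3)*(d - 3)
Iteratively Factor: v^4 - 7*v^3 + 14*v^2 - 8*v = (v)*(v^3 - 7*v^2 + 14*v - 8) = v*(v - 1)*(v^2 - 6*v + 8) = v*(v - 2)*(v - 1)*(v - 4)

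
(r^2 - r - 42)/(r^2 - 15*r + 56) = (r + 6)/(r - 8)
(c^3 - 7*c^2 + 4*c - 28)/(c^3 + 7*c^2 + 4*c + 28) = (c - 7)/(c + 7)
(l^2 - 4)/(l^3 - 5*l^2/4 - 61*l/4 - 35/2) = 4*(l - 2)/(4*l^2 - 13*l - 35)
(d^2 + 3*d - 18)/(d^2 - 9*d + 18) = (d + 6)/(d - 6)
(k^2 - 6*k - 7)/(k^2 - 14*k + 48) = (k^2 - 6*k - 7)/(k^2 - 14*k + 48)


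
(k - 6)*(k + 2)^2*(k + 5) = k^4 + 3*k^3 - 30*k^2 - 124*k - 120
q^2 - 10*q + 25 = (q - 5)^2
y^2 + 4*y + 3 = (y + 1)*(y + 3)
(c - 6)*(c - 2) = c^2 - 8*c + 12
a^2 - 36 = (a - 6)*(a + 6)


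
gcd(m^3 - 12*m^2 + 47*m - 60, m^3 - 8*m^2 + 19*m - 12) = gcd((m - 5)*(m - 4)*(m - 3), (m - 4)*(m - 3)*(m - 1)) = m^2 - 7*m + 12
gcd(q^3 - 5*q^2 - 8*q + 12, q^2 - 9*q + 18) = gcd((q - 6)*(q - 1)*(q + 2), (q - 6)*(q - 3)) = q - 6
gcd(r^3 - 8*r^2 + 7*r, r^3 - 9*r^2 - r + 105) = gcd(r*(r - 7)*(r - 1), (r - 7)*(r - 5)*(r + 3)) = r - 7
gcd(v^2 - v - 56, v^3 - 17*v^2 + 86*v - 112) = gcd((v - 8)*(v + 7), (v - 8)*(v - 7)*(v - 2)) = v - 8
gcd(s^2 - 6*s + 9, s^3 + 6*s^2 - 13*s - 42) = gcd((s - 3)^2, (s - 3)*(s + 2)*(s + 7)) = s - 3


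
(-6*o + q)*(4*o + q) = -24*o^2 - 2*o*q + q^2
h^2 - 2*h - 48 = (h - 8)*(h + 6)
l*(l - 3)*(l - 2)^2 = l^4 - 7*l^3 + 16*l^2 - 12*l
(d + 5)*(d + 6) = d^2 + 11*d + 30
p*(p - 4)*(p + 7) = p^3 + 3*p^2 - 28*p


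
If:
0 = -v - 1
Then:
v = -1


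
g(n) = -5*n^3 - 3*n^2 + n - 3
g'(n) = -15*n^2 - 6*n + 1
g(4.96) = -681.96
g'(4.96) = -397.78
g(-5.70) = 819.80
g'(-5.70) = -452.15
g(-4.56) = 404.15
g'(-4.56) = -283.54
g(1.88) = -44.95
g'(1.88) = -63.30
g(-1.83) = 15.77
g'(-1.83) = -38.25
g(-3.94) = 252.30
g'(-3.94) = -208.21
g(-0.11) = -3.14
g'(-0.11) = 1.48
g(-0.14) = -3.19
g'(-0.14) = 1.55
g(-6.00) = 963.00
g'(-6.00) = -503.00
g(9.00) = -3882.00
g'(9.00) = -1268.00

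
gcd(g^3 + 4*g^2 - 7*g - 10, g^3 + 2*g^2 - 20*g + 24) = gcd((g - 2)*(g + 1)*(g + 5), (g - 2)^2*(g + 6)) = g - 2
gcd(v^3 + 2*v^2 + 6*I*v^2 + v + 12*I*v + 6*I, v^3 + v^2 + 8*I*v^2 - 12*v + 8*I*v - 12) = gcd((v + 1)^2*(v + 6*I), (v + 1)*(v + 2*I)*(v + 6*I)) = v^2 + v*(1 + 6*I) + 6*I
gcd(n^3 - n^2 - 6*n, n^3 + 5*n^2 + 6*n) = n^2 + 2*n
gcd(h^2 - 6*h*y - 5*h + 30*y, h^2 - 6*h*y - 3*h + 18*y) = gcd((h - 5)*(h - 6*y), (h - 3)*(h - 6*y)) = -h + 6*y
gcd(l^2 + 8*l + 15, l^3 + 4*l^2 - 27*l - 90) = l + 3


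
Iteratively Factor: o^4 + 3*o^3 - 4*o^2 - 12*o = (o + 3)*(o^3 - 4*o) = o*(o + 3)*(o^2 - 4) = o*(o - 2)*(o + 3)*(o + 2)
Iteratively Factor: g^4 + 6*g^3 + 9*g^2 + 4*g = (g + 1)*(g^3 + 5*g^2 + 4*g) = (g + 1)^2*(g^2 + 4*g) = g*(g + 1)^2*(g + 4)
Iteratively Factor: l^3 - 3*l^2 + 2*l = (l)*(l^2 - 3*l + 2) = l*(l - 2)*(l - 1)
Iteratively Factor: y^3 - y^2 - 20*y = (y)*(y^2 - y - 20) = y*(y + 4)*(y - 5)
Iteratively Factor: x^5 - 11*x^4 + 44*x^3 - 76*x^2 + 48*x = (x - 4)*(x^4 - 7*x^3 + 16*x^2 - 12*x) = x*(x - 4)*(x^3 - 7*x^2 + 16*x - 12) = x*(x - 4)*(x - 2)*(x^2 - 5*x + 6) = x*(x - 4)*(x - 3)*(x - 2)*(x - 2)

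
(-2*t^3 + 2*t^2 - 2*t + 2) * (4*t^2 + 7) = -8*t^5 + 8*t^4 - 22*t^3 + 22*t^2 - 14*t + 14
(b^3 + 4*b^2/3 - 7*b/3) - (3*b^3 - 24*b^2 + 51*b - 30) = -2*b^3 + 76*b^2/3 - 160*b/3 + 30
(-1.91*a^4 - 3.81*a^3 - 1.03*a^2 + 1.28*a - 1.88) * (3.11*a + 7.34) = -5.9401*a^5 - 25.8685*a^4 - 31.1687*a^3 - 3.5794*a^2 + 3.5484*a - 13.7992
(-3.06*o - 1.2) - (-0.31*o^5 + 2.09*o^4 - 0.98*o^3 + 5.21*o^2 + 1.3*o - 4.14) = 0.31*o^5 - 2.09*o^4 + 0.98*o^3 - 5.21*o^2 - 4.36*o + 2.94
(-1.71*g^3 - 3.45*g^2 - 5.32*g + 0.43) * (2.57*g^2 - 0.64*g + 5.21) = -4.3947*g^5 - 7.7721*g^4 - 20.3735*g^3 - 13.4646*g^2 - 27.9924*g + 2.2403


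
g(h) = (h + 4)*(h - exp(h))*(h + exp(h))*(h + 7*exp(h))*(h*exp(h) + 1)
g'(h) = (1 - exp(h))*(h + 4)*(h + exp(h))*(h + 7*exp(h))*(h*exp(h) + 1) + (h + 4)*(h - exp(h))*(h + exp(h))*(h + 7*exp(h))*(h*exp(h) + exp(h)) + (h + 4)*(h - exp(h))*(h + exp(h))*(h*exp(h) + 1)*(7*exp(h) + 1) + (h + 4)*(h - exp(h))*(h + 7*exp(h))*(h*exp(h) + 1)*(exp(h) + 1) + (h - exp(h))*(h + exp(h))*(h + 7*exp(h))*(h*exp(h) + 1)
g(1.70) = -63644.11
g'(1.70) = -297852.92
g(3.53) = -255384694.03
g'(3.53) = -1126397276.82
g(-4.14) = 9.03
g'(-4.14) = -71.83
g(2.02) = -282307.59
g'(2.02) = -1306671.88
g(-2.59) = -15.72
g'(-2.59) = 14.97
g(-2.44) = -13.36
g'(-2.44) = 16.32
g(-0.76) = 1.88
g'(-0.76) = -6.16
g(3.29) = -88346980.57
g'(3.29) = -391887726.23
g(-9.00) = 3640.60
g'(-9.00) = -1945.64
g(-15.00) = 37124.82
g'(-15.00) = -10800.11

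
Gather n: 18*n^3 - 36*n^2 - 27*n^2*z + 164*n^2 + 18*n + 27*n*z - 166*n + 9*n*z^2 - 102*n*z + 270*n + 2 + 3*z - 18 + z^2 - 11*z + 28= 18*n^3 + n^2*(128 - 27*z) + n*(9*z^2 - 75*z + 122) + z^2 - 8*z + 12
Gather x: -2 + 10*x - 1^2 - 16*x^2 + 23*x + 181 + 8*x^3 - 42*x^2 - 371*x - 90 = 8*x^3 - 58*x^2 - 338*x + 88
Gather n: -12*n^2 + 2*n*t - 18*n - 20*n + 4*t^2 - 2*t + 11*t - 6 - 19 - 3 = -12*n^2 + n*(2*t - 38) + 4*t^2 + 9*t - 28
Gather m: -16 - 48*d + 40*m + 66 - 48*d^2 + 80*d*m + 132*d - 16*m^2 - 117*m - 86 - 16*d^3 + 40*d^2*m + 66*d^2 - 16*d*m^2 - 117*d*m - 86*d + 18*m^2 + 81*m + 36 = -16*d^3 + 18*d^2 - 2*d + m^2*(2 - 16*d) + m*(40*d^2 - 37*d + 4)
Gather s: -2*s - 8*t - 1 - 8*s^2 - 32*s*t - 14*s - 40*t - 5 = -8*s^2 + s*(-32*t - 16) - 48*t - 6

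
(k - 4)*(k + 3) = k^2 - k - 12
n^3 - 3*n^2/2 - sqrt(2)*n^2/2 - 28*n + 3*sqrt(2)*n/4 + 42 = (n - 3/2)*(n - 4*sqrt(2))*(n + 7*sqrt(2)/2)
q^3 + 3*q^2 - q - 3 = (q - 1)*(q + 1)*(q + 3)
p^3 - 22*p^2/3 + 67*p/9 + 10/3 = (p - 6)*(p - 5/3)*(p + 1/3)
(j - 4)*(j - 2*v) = j^2 - 2*j*v - 4*j + 8*v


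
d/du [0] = 0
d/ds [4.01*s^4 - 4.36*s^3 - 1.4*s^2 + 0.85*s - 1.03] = 16.04*s^3 - 13.08*s^2 - 2.8*s + 0.85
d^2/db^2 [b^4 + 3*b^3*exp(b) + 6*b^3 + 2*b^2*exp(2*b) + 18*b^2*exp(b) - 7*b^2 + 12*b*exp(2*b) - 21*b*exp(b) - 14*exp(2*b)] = 3*b^3*exp(b) + 8*b^2*exp(2*b) + 36*b^2*exp(b) + 12*b^2 + 64*b*exp(2*b) + 69*b*exp(b) + 36*b - 4*exp(2*b) - 6*exp(b) - 14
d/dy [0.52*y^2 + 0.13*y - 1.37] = 1.04*y + 0.13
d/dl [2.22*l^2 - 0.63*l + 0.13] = 4.44*l - 0.63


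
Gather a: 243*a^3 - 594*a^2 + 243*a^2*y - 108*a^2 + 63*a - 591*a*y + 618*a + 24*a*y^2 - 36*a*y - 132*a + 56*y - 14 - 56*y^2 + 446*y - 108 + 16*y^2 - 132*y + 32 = 243*a^3 + a^2*(243*y - 702) + a*(24*y^2 - 627*y + 549) - 40*y^2 + 370*y - 90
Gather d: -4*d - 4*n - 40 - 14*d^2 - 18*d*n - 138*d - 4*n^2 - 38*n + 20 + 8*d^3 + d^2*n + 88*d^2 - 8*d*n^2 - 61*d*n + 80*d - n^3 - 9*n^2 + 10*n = 8*d^3 + d^2*(n + 74) + d*(-8*n^2 - 79*n - 62) - n^3 - 13*n^2 - 32*n - 20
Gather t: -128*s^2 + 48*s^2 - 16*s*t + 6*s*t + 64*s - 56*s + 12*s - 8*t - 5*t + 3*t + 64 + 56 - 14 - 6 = -80*s^2 + 20*s + t*(-10*s - 10) + 100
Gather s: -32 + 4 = -28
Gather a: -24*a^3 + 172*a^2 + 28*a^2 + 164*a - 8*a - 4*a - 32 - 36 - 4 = -24*a^3 + 200*a^2 + 152*a - 72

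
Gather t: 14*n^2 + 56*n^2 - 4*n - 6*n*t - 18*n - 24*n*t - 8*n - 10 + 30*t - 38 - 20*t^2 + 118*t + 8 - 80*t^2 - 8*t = 70*n^2 - 30*n - 100*t^2 + t*(140 - 30*n) - 40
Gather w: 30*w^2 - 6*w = 30*w^2 - 6*w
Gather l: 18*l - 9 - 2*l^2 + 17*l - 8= -2*l^2 + 35*l - 17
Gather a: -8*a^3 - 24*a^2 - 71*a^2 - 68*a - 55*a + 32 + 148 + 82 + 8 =-8*a^3 - 95*a^2 - 123*a + 270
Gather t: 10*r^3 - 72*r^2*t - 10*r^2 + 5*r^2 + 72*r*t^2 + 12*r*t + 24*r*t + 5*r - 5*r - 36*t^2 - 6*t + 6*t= 10*r^3 - 5*r^2 + t^2*(72*r - 36) + t*(-72*r^2 + 36*r)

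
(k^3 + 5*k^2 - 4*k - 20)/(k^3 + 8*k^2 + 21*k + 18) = (k^2 + 3*k - 10)/(k^2 + 6*k + 9)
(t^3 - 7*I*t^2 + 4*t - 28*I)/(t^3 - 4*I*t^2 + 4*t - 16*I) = (t - 7*I)/(t - 4*I)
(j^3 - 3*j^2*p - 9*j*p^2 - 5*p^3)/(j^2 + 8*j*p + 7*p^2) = (j^2 - 4*j*p - 5*p^2)/(j + 7*p)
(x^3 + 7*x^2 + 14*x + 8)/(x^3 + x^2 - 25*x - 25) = (x^2 + 6*x + 8)/(x^2 - 25)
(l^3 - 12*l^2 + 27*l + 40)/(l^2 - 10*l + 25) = (l^2 - 7*l - 8)/(l - 5)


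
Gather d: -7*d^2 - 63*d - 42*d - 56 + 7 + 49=-7*d^2 - 105*d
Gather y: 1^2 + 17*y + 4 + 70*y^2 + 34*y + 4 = 70*y^2 + 51*y + 9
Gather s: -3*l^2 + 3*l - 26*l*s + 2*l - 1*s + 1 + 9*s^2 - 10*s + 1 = -3*l^2 + 5*l + 9*s^2 + s*(-26*l - 11) + 2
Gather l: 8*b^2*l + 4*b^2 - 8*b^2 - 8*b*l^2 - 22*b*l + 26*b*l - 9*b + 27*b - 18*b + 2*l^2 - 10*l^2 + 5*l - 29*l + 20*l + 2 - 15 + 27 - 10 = -4*b^2 + l^2*(-8*b - 8) + l*(8*b^2 + 4*b - 4) + 4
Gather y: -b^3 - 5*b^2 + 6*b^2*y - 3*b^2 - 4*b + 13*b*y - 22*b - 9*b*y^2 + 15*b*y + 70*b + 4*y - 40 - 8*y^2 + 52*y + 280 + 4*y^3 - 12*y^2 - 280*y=-b^3 - 8*b^2 + 44*b + 4*y^3 + y^2*(-9*b - 20) + y*(6*b^2 + 28*b - 224) + 240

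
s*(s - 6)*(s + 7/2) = s^3 - 5*s^2/2 - 21*s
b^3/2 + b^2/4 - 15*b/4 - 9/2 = (b/2 + 1)*(b - 3)*(b + 3/2)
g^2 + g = g*(g + 1)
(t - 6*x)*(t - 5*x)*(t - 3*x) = t^3 - 14*t^2*x + 63*t*x^2 - 90*x^3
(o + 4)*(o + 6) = o^2 + 10*o + 24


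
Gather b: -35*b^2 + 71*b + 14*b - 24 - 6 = -35*b^2 + 85*b - 30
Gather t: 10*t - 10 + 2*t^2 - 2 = 2*t^2 + 10*t - 12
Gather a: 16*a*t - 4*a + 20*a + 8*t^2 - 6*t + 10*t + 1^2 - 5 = a*(16*t + 16) + 8*t^2 + 4*t - 4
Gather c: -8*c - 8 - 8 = -8*c - 16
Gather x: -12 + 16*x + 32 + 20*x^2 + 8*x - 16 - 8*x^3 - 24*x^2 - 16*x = -8*x^3 - 4*x^2 + 8*x + 4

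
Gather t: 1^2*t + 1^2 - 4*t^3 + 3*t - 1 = -4*t^3 + 4*t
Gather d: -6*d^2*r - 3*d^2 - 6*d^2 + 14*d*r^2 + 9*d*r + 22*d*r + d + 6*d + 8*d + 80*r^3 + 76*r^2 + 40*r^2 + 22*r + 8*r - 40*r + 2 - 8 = d^2*(-6*r - 9) + d*(14*r^2 + 31*r + 15) + 80*r^3 + 116*r^2 - 10*r - 6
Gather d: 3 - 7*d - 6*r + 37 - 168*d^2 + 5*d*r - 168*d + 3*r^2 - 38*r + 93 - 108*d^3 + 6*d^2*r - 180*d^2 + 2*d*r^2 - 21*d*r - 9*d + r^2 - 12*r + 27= -108*d^3 + d^2*(6*r - 348) + d*(2*r^2 - 16*r - 184) + 4*r^2 - 56*r + 160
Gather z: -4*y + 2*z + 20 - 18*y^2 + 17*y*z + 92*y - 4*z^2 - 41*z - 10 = -18*y^2 + 88*y - 4*z^2 + z*(17*y - 39) + 10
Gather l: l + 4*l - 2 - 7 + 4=5*l - 5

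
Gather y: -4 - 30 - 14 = -48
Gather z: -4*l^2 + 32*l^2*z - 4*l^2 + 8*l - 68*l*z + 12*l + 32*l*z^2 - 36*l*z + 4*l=-8*l^2 + 32*l*z^2 + 24*l + z*(32*l^2 - 104*l)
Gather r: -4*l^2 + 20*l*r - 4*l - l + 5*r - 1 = -4*l^2 - 5*l + r*(20*l + 5) - 1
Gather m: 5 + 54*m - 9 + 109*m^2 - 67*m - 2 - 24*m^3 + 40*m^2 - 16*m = -24*m^3 + 149*m^2 - 29*m - 6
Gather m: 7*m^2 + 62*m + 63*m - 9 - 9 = 7*m^2 + 125*m - 18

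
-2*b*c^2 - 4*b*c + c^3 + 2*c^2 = c*(-2*b + c)*(c + 2)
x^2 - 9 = (x - 3)*(x + 3)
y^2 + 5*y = y*(y + 5)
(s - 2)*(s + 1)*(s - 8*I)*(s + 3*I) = s^4 - s^3 - 5*I*s^3 + 22*s^2 + 5*I*s^2 - 24*s + 10*I*s - 48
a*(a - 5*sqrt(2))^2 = a^3 - 10*sqrt(2)*a^2 + 50*a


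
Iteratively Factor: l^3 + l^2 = (l + 1)*(l^2) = l*(l + 1)*(l)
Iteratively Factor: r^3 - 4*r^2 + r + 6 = (r + 1)*(r^2 - 5*r + 6) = (r - 3)*(r + 1)*(r - 2)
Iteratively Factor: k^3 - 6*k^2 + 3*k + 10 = (k + 1)*(k^2 - 7*k + 10) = (k - 2)*(k + 1)*(k - 5)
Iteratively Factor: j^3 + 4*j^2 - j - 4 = (j + 4)*(j^2 - 1) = (j + 1)*(j + 4)*(j - 1)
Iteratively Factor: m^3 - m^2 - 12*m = (m)*(m^2 - m - 12) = m*(m + 3)*(m - 4)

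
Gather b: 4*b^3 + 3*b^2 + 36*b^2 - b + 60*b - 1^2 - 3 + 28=4*b^3 + 39*b^2 + 59*b + 24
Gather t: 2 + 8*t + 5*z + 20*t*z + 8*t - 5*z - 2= t*(20*z + 16)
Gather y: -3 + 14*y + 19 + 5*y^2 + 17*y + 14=5*y^2 + 31*y + 30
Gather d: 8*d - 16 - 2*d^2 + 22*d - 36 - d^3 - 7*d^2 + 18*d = -d^3 - 9*d^2 + 48*d - 52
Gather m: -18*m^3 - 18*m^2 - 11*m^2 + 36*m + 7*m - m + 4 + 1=-18*m^3 - 29*m^2 + 42*m + 5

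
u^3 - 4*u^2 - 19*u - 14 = (u - 7)*(u + 1)*(u + 2)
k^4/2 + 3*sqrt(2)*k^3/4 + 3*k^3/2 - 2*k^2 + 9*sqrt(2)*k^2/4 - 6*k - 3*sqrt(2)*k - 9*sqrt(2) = (k/2 + 1)*(k - 2)*(k + 3)*(k + 3*sqrt(2)/2)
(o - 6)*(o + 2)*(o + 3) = o^3 - o^2 - 24*o - 36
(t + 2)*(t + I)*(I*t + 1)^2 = -t^4 - 2*t^3 + I*t^3 - t^2 + 2*I*t^2 - 2*t + I*t + 2*I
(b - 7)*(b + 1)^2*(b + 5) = b^4 - 38*b^2 - 72*b - 35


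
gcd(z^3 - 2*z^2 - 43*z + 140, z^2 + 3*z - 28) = z^2 + 3*z - 28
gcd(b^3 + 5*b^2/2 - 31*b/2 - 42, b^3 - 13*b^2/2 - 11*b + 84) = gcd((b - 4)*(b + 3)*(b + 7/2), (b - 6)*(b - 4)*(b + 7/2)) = b^2 - b/2 - 14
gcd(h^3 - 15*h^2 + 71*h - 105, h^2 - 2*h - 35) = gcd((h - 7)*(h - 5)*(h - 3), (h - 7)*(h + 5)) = h - 7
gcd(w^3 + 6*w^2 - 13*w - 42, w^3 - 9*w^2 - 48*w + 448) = w + 7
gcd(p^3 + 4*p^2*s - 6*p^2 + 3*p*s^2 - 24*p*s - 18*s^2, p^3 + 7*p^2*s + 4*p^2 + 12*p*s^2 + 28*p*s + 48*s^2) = p + 3*s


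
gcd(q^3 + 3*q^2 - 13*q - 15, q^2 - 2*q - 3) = q^2 - 2*q - 3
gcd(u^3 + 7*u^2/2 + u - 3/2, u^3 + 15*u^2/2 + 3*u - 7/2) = u^2 + u/2 - 1/2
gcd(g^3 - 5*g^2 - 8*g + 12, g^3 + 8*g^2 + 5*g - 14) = g^2 + g - 2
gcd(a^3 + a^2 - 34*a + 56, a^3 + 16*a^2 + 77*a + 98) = a + 7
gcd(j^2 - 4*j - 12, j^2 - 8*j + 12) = j - 6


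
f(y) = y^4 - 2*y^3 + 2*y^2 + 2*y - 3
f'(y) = 4*y^3 - 6*y^2 + 4*y + 2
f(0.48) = -1.75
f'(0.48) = 2.98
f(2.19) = 12.97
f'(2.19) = 24.00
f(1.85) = 6.60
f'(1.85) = 14.19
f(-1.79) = 21.57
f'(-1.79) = -47.33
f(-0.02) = -3.04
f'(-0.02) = 1.92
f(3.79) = 130.76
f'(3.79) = 148.74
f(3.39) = 80.92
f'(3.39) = 102.44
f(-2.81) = 113.90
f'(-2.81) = -145.37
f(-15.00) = 57792.00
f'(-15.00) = -14908.00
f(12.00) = 17589.00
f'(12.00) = 6098.00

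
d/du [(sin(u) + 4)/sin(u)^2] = -(sin(u) + 8)*cos(u)/sin(u)^3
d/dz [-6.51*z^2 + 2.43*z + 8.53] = 2.43 - 13.02*z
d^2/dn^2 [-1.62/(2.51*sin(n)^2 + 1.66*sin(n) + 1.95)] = (40.824648*sin(n)^4 + 20.249676*sin(n)^3 - 88.48926*sin(n)^2 - 45.743292*sin(n) + 6.930036)/(2.51*sin(n)^2 + 1.66*sin(n) + 1.95)^3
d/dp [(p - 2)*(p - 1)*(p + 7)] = 3*p^2 + 8*p - 19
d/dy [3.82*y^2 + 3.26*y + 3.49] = 7.64*y + 3.26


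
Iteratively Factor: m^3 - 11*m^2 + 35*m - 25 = (m - 5)*(m^2 - 6*m + 5) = (m - 5)*(m - 1)*(m - 5)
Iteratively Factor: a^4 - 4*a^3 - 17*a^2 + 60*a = (a)*(a^3 - 4*a^2 - 17*a + 60) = a*(a + 4)*(a^2 - 8*a + 15) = a*(a - 3)*(a + 4)*(a - 5)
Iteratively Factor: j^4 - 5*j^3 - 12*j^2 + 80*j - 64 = (j - 4)*(j^3 - j^2 - 16*j + 16) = (j - 4)*(j + 4)*(j^2 - 5*j + 4) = (j - 4)*(j - 1)*(j + 4)*(j - 4)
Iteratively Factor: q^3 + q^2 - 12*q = (q - 3)*(q^2 + 4*q) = q*(q - 3)*(q + 4)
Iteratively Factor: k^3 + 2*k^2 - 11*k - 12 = (k + 4)*(k^2 - 2*k - 3) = (k + 1)*(k + 4)*(k - 3)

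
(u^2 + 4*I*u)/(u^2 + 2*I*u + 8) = u/(u - 2*I)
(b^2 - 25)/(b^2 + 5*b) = (b - 5)/b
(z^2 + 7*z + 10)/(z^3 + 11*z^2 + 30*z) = (z + 2)/(z*(z + 6))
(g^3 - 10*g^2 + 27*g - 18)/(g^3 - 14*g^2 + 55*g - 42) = (g - 3)/(g - 7)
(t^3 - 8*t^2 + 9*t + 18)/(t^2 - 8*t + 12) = (t^2 - 2*t - 3)/(t - 2)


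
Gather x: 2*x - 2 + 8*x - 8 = 10*x - 10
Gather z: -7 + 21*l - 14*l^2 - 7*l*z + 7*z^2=-14*l^2 - 7*l*z + 21*l + 7*z^2 - 7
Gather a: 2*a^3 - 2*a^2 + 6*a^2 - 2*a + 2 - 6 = 2*a^3 + 4*a^2 - 2*a - 4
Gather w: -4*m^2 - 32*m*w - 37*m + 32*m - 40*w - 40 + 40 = -4*m^2 - 5*m + w*(-32*m - 40)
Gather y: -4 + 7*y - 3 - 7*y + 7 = 0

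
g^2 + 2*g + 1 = (g + 1)^2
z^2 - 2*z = z*(z - 2)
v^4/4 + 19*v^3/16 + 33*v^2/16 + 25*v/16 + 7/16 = (v/4 + 1/4)*(v + 1)^2*(v + 7/4)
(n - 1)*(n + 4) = n^2 + 3*n - 4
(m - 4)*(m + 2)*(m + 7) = m^3 + 5*m^2 - 22*m - 56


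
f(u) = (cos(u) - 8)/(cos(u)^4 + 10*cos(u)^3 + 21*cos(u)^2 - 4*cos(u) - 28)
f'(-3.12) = -0.03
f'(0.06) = -1800.41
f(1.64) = 0.29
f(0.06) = 54.12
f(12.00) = 0.72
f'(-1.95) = -0.25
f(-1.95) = 0.35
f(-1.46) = 0.28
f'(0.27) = -19.74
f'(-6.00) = -17.11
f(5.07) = 0.29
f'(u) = (cos(u) - 8)*(4*sin(u)*cos(u)^3 + 30*sin(u)*cos(u)^2 + 42*sin(u)*cos(u) - 4*sin(u))/(cos(u)^4 + 10*cos(u)^3 + 21*cos(u)^2 - 4*cos(u) - 28)^2 - sin(u)/(cos(u)^4 + 10*cos(u)^3 + 21*cos(u)^2 - 4*cos(u) - 28)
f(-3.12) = 0.75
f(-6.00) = 2.53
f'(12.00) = 2.11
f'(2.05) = 0.29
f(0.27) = 2.78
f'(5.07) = 0.11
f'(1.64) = 0.11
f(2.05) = 0.37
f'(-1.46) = -0.03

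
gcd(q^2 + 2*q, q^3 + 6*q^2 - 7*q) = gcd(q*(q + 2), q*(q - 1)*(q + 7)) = q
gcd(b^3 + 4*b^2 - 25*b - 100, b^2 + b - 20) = b + 5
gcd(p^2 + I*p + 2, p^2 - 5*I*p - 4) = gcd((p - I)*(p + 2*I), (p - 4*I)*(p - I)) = p - I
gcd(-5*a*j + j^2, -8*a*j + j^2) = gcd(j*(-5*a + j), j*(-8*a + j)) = j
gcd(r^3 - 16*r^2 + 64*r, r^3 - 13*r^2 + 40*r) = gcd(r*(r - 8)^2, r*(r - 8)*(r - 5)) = r^2 - 8*r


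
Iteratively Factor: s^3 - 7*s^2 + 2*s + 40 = (s + 2)*(s^2 - 9*s + 20) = (s - 4)*(s + 2)*(s - 5)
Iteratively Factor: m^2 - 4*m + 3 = (m - 3)*(m - 1)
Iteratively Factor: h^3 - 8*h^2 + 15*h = (h)*(h^2 - 8*h + 15) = h*(h - 5)*(h - 3)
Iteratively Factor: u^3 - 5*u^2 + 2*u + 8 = (u - 4)*(u^2 - u - 2) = (u - 4)*(u - 2)*(u + 1)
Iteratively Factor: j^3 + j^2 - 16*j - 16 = (j + 4)*(j^2 - 3*j - 4) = (j - 4)*(j + 4)*(j + 1)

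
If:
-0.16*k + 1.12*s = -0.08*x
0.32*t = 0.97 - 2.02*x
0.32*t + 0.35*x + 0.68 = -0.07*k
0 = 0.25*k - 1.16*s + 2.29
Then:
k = -27.03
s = -3.85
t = 3.95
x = -0.14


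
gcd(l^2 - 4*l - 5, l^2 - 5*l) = l - 5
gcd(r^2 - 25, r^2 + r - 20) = r + 5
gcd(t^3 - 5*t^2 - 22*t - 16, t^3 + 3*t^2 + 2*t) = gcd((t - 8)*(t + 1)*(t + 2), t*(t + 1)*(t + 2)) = t^2 + 3*t + 2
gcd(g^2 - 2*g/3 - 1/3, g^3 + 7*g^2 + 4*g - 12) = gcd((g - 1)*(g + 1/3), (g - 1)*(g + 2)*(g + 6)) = g - 1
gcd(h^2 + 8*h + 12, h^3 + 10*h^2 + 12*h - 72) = h + 6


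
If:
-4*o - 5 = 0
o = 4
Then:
No Solution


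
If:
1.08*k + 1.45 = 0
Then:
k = -1.34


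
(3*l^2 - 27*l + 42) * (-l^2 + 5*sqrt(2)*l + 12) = -3*l^4 + 15*sqrt(2)*l^3 + 27*l^3 - 135*sqrt(2)*l^2 - 6*l^2 - 324*l + 210*sqrt(2)*l + 504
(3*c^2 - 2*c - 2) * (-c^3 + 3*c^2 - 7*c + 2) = -3*c^5 + 11*c^4 - 25*c^3 + 14*c^2 + 10*c - 4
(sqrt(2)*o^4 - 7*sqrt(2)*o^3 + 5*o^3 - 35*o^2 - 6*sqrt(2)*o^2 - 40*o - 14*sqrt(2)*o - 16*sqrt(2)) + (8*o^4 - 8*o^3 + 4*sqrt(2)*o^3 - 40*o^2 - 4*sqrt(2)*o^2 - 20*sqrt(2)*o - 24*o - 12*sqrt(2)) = sqrt(2)*o^4 + 8*o^4 - 3*sqrt(2)*o^3 - 3*o^3 - 75*o^2 - 10*sqrt(2)*o^2 - 64*o - 34*sqrt(2)*o - 28*sqrt(2)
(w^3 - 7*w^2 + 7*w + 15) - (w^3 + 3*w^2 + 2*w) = -10*w^2 + 5*w + 15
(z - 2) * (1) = z - 2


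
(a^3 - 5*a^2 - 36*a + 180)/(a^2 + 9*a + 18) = (a^2 - 11*a + 30)/(a + 3)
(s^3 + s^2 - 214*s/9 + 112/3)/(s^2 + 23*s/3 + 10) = (9*s^2 - 45*s + 56)/(3*(3*s + 5))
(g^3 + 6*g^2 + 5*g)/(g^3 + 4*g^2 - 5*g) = (g + 1)/(g - 1)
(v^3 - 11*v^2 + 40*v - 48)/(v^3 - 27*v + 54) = (v^2 - 8*v + 16)/(v^2 + 3*v - 18)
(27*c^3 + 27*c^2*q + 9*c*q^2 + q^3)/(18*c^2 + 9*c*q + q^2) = (9*c^2 + 6*c*q + q^2)/(6*c + q)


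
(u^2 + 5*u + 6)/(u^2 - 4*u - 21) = (u + 2)/(u - 7)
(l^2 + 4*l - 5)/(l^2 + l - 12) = (l^2 + 4*l - 5)/(l^2 + l - 12)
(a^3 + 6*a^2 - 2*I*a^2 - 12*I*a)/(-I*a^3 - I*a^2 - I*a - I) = a*(I*a^2 + 2*a*(1 + 3*I) + 12)/(a^3 + a^2 + a + 1)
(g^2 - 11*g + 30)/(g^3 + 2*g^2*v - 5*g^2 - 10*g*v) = (g - 6)/(g*(g + 2*v))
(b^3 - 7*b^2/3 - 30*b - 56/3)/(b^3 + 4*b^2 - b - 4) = (3*b^2 - 19*b - 14)/(3*(b^2 - 1))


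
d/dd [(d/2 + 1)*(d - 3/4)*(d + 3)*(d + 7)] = 2*d^3 + 135*d^2/8 + 32*d + 45/8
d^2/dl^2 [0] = 0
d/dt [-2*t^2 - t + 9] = -4*t - 1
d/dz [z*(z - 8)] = 2*z - 8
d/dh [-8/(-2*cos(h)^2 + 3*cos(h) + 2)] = 8*(4*cos(h) - 3)*sin(h)/(2*sin(h)^2 + 3*cos(h))^2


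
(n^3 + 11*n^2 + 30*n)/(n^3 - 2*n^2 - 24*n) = (n^2 + 11*n + 30)/(n^2 - 2*n - 24)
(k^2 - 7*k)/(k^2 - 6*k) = (k - 7)/(k - 6)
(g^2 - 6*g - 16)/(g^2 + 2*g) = (g - 8)/g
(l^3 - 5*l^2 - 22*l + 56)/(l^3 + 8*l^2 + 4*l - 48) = (l - 7)/(l + 6)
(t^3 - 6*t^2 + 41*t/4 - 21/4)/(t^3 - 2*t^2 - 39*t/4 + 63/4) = (t - 1)/(t + 3)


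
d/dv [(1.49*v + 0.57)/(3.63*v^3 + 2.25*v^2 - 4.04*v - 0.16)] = (-10.8174*v^3 - 9.5598*v^2 - 2.565*v + 2.0644)/(13.1769*v^6 + 16.335*v^5 - 24.2679*v^4 - 19.3416*v^3 + 15.6016*v^2 + 1.2928*v + 0.0256)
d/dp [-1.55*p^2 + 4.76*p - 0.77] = 4.76 - 3.1*p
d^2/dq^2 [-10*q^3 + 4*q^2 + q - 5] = 8 - 60*q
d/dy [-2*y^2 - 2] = -4*y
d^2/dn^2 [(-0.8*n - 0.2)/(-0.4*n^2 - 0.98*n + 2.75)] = ((0.8*n + 0.2)*(0.8*n + 0.98)*(1.6*n + 1.96) - (1.92*n + 1.728)*(0.4*n^2 + 0.98*n - 2.75))/(0.4*n^2 + 0.98*n - 2.75)^3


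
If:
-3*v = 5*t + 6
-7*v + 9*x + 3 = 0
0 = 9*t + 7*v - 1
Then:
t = -45/8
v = 59/8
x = 389/72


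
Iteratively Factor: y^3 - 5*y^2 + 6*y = (y)*(y^2 - 5*y + 6) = y*(y - 2)*(y - 3)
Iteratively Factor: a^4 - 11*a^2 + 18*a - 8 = (a - 1)*(a^3 + a^2 - 10*a + 8) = (a - 1)^2*(a^2 + 2*a - 8) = (a - 2)*(a - 1)^2*(a + 4)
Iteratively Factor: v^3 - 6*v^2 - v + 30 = (v - 3)*(v^2 - 3*v - 10) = (v - 3)*(v + 2)*(v - 5)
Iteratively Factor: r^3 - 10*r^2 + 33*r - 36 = (r - 4)*(r^2 - 6*r + 9) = (r - 4)*(r - 3)*(r - 3)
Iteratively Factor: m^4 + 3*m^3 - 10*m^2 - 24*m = (m + 4)*(m^3 - m^2 - 6*m) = (m - 3)*(m + 4)*(m^2 + 2*m) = m*(m - 3)*(m + 4)*(m + 2)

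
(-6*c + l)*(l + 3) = -6*c*l - 18*c + l^2 + 3*l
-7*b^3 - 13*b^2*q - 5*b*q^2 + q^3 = (-7*b + q)*(b + q)^2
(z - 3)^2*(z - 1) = z^3 - 7*z^2 + 15*z - 9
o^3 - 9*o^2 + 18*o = o*(o - 6)*(o - 3)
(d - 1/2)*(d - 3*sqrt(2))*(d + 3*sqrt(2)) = d^3 - d^2/2 - 18*d + 9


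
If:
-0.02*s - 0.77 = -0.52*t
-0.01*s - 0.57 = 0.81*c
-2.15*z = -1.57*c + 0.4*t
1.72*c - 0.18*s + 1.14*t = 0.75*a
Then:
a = 12.9771282891742*z + 10.8805590457981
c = 0.763452608576892*z - 0.101065282709642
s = -61.8396612947282*z - 48.813712100519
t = -2.3784485113357*z - 0.396681234635346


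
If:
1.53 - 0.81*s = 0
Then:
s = 1.89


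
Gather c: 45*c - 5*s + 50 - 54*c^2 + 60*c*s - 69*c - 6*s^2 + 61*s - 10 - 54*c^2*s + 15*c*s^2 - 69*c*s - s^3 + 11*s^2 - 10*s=c^2*(-54*s - 54) + c*(15*s^2 - 9*s - 24) - s^3 + 5*s^2 + 46*s + 40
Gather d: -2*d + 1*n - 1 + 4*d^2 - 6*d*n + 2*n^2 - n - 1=4*d^2 + d*(-6*n - 2) + 2*n^2 - 2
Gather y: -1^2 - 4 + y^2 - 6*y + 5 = y^2 - 6*y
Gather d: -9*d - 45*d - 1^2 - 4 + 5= -54*d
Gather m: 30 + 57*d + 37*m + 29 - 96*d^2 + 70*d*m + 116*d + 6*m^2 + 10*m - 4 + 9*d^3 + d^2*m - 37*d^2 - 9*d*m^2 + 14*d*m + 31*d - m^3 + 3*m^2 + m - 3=9*d^3 - 133*d^2 + 204*d - m^3 + m^2*(9 - 9*d) + m*(d^2 + 84*d + 48) + 52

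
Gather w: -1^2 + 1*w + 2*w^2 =2*w^2 + w - 1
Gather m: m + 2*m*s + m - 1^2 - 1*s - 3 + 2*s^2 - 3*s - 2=m*(2*s + 2) + 2*s^2 - 4*s - 6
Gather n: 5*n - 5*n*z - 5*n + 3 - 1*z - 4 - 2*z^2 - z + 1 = -5*n*z - 2*z^2 - 2*z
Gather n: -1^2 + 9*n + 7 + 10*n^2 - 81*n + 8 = 10*n^2 - 72*n + 14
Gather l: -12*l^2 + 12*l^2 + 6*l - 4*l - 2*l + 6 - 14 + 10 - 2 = 0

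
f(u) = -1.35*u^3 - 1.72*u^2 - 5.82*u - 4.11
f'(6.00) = -172.26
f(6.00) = -392.55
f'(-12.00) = -547.74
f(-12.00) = 2150.85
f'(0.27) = -7.04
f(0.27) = -5.83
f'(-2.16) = -17.29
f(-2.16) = 14.04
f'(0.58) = -9.18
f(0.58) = -8.33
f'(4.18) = -90.96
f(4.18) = -157.09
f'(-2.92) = -30.31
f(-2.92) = 31.83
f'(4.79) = -115.22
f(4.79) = -219.82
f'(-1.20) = -7.52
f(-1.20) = 2.73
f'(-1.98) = -14.89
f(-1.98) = 11.15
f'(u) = -4.05*u^2 - 3.44*u - 5.82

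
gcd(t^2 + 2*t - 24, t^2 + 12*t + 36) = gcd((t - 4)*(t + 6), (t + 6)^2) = t + 6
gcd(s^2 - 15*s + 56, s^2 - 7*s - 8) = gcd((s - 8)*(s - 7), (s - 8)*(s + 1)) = s - 8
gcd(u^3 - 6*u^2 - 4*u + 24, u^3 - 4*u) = u^2 - 4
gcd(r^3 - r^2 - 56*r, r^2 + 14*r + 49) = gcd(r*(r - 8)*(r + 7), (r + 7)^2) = r + 7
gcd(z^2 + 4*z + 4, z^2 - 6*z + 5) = 1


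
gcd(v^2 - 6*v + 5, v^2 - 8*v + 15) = v - 5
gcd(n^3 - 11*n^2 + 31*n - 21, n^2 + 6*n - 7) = n - 1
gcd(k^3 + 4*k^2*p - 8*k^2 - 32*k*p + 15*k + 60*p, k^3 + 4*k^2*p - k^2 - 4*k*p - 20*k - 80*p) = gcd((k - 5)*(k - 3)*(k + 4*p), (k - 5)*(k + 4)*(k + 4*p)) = k^2 + 4*k*p - 5*k - 20*p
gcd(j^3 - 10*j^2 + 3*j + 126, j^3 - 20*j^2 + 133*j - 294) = j^2 - 13*j + 42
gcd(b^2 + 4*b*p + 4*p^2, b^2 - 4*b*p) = 1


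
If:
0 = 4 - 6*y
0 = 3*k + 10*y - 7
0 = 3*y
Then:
No Solution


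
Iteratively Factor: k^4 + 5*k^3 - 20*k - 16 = (k - 2)*(k^3 + 7*k^2 + 14*k + 8) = (k - 2)*(k + 2)*(k^2 + 5*k + 4) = (k - 2)*(k + 1)*(k + 2)*(k + 4)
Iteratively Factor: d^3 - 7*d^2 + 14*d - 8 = (d - 1)*(d^2 - 6*d + 8) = (d - 2)*(d - 1)*(d - 4)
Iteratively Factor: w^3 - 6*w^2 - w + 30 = (w - 3)*(w^2 - 3*w - 10) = (w - 3)*(w + 2)*(w - 5)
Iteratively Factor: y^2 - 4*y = (y - 4)*(y)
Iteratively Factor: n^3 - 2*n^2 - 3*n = (n)*(n^2 - 2*n - 3) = n*(n + 1)*(n - 3)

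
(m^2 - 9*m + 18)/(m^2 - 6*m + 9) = (m - 6)/(m - 3)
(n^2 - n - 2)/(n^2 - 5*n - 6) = (n - 2)/(n - 6)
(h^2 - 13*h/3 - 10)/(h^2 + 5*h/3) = (h - 6)/h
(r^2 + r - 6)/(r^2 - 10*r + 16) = (r + 3)/(r - 8)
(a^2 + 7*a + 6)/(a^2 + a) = (a + 6)/a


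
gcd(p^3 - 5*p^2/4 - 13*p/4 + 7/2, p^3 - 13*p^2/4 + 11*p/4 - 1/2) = p^2 - 3*p + 2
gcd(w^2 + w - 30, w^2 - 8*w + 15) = w - 5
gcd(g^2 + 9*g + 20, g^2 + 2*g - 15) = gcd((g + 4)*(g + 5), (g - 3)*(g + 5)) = g + 5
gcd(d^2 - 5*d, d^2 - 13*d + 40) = d - 5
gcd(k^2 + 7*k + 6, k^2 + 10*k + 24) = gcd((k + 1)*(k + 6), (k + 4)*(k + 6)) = k + 6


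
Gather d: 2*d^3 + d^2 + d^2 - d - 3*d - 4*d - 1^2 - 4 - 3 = 2*d^3 + 2*d^2 - 8*d - 8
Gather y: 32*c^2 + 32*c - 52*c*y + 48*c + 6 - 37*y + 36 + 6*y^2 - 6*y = 32*c^2 + 80*c + 6*y^2 + y*(-52*c - 43) + 42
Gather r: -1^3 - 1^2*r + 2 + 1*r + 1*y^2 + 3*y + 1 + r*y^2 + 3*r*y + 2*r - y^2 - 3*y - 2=r*(y^2 + 3*y + 2)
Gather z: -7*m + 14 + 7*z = -7*m + 7*z + 14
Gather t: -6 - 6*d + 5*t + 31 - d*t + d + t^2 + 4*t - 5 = -5*d + t^2 + t*(9 - d) + 20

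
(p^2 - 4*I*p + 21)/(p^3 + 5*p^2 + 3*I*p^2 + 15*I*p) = (p - 7*I)/(p*(p + 5))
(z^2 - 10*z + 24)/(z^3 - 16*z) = (z - 6)/(z*(z + 4))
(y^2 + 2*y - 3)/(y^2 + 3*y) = (y - 1)/y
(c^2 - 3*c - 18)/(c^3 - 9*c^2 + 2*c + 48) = (c^2 - 3*c - 18)/(c^3 - 9*c^2 + 2*c + 48)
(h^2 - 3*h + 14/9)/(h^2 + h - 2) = (h^2 - 3*h + 14/9)/(h^2 + h - 2)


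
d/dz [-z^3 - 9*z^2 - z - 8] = -3*z^2 - 18*z - 1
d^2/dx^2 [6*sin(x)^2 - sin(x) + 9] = sin(x) + 12*cos(2*x)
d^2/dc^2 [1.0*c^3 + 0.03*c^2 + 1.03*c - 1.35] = 6.0*c + 0.06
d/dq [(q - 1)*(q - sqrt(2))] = 2*q - sqrt(2) - 1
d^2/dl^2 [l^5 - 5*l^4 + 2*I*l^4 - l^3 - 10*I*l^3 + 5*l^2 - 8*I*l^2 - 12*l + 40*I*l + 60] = 20*l^3 + l^2*(-60 + 24*I) + l*(-6 - 60*I) + 10 - 16*I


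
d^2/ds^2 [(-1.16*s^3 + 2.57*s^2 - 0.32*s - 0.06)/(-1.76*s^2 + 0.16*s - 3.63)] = (-7.105427357601e-15*s^5 - 14.227584*s^3 + 95.588064*s^2 + 79.343352*s - 68.121138)/(5.451776*s^6 - 1.486848*s^5 + 33.868032*s^4 - 6.137344*s^3 + 69.852816*s^2 - 6.324912*s + 47.832147)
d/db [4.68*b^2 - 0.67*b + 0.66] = 9.36*b - 0.67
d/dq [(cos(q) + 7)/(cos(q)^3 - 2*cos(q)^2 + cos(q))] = (21*cos(q) + cos(2*q) - 6)*sin(q)/((cos(q) - 1)^3*cos(q)^2)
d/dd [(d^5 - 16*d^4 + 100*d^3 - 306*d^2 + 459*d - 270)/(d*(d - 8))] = (3*d^6 - 64*d^5 + 484*d^4 - 1600*d^3 + 1989*d^2 + 540*d - 2160)/(d^2*(d^2 - 16*d + 64))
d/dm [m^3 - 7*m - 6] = 3*m^2 - 7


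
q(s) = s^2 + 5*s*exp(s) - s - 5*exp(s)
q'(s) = 5*s*exp(s) + 2*s - 1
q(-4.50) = 24.44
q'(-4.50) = -10.25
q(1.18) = 3.14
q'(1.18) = 20.56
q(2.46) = 89.04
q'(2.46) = 147.89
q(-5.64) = 37.33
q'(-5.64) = -12.38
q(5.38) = 4776.35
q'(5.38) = 5847.66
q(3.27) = 306.06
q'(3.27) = 435.73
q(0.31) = -4.92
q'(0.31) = 1.73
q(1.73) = 21.85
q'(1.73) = 51.25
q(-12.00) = 156.00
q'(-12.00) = -25.00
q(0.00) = -5.00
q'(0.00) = -1.00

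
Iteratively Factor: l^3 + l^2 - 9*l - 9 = (l + 1)*(l^2 - 9) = (l - 3)*(l + 1)*(l + 3)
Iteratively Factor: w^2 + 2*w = (w)*(w + 2)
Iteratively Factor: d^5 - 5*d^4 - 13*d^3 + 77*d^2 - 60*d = (d + 4)*(d^4 - 9*d^3 + 23*d^2 - 15*d) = (d - 1)*(d + 4)*(d^3 - 8*d^2 + 15*d) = (d - 5)*(d - 1)*(d + 4)*(d^2 - 3*d) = d*(d - 5)*(d - 1)*(d + 4)*(d - 3)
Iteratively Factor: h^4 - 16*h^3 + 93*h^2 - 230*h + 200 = (h - 5)*(h^3 - 11*h^2 + 38*h - 40) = (h - 5)^2*(h^2 - 6*h + 8) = (h - 5)^2*(h - 4)*(h - 2)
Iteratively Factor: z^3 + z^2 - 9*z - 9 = (z - 3)*(z^2 + 4*z + 3) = (z - 3)*(z + 3)*(z + 1)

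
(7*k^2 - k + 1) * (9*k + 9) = 63*k^3 + 54*k^2 + 9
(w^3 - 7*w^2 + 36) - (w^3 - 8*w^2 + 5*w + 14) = w^2 - 5*w + 22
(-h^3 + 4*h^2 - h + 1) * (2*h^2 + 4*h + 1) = -2*h^5 + 4*h^4 + 13*h^3 + 2*h^2 + 3*h + 1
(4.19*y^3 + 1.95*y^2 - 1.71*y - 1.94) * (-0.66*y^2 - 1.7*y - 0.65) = -2.7654*y^5 - 8.41*y^4 - 4.9099*y^3 + 2.9199*y^2 + 4.4095*y + 1.261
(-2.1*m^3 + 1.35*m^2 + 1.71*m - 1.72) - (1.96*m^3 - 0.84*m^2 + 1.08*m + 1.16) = -4.06*m^3 + 2.19*m^2 + 0.63*m - 2.88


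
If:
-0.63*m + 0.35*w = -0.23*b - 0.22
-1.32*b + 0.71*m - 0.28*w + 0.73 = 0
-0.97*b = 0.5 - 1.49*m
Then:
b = 0.97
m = 0.97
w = 0.48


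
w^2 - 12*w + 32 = (w - 8)*(w - 4)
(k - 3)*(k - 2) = k^2 - 5*k + 6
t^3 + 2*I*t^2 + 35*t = t*(t - 5*I)*(t + 7*I)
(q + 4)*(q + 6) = q^2 + 10*q + 24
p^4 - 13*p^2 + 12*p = p*(p - 3)*(p - 1)*(p + 4)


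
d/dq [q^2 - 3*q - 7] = 2*q - 3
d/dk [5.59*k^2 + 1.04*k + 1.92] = 11.18*k + 1.04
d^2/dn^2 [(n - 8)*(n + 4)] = 2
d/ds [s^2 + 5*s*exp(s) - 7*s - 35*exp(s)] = 5*s*exp(s) + 2*s - 30*exp(s) - 7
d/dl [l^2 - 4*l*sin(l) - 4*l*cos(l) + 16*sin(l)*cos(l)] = -4*sqrt(2)*l*cos(l + pi/4) + 2*l - 4*sqrt(2)*sin(l + pi/4) + 16*cos(2*l)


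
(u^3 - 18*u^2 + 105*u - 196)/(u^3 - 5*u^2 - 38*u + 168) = (u - 7)/(u + 6)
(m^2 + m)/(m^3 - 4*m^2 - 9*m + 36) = m*(m + 1)/(m^3 - 4*m^2 - 9*m + 36)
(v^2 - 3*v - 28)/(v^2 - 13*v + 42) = (v + 4)/(v - 6)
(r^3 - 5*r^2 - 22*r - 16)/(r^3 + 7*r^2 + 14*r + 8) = (r - 8)/(r + 4)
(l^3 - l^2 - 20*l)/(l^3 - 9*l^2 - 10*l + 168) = l*(l - 5)/(l^2 - 13*l + 42)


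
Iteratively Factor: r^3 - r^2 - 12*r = (r + 3)*(r^2 - 4*r) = r*(r + 3)*(r - 4)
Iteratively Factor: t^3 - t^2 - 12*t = (t)*(t^2 - t - 12) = t*(t - 4)*(t + 3)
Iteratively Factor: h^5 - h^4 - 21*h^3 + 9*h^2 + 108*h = (h - 3)*(h^4 + 2*h^3 - 15*h^2 - 36*h) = (h - 3)*(h + 3)*(h^3 - h^2 - 12*h) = (h - 4)*(h - 3)*(h + 3)*(h^2 + 3*h) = (h - 4)*(h - 3)*(h + 3)^2*(h)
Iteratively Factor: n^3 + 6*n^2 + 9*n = (n + 3)*(n^2 + 3*n) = (n + 3)^2*(n)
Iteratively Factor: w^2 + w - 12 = (w - 3)*(w + 4)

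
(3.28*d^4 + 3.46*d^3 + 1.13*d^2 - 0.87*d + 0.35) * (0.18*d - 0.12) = 0.5904*d^5 + 0.2292*d^4 - 0.2118*d^3 - 0.2922*d^2 + 0.1674*d - 0.042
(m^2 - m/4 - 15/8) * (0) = 0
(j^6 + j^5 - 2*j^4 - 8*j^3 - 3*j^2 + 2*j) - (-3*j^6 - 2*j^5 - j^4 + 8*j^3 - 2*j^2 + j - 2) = 4*j^6 + 3*j^5 - j^4 - 16*j^3 - j^2 + j + 2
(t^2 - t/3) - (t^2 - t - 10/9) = 2*t/3 + 10/9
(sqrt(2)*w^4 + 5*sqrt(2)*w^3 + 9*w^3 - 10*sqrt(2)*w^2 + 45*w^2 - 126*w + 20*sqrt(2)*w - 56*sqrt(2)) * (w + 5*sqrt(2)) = sqrt(2)*w^5 + 5*sqrt(2)*w^4 + 19*w^4 + 35*sqrt(2)*w^3 + 95*w^3 - 226*w^2 + 245*sqrt(2)*w^2 - 686*sqrt(2)*w + 200*w - 560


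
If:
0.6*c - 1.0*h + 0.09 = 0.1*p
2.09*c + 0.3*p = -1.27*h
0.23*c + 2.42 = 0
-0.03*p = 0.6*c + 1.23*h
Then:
No Solution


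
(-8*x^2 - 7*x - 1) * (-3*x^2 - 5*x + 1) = 24*x^4 + 61*x^3 + 30*x^2 - 2*x - 1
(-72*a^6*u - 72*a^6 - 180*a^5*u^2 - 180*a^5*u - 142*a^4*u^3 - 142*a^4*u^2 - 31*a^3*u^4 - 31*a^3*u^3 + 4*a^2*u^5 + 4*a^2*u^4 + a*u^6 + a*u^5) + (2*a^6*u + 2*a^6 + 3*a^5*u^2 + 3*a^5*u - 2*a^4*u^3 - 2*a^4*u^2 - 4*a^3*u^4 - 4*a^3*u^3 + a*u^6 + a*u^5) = -70*a^6*u - 70*a^6 - 177*a^5*u^2 - 177*a^5*u - 144*a^4*u^3 - 144*a^4*u^2 - 35*a^3*u^4 - 35*a^3*u^3 + 4*a^2*u^5 + 4*a^2*u^4 + 2*a*u^6 + 2*a*u^5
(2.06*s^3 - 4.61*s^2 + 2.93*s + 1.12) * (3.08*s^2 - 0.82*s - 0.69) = 6.3448*s^5 - 15.888*s^4 + 11.3832*s^3 + 4.2279*s^2 - 2.9401*s - 0.7728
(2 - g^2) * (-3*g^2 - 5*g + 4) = 3*g^4 + 5*g^3 - 10*g^2 - 10*g + 8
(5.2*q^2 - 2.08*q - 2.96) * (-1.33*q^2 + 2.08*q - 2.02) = -6.916*q^4 + 13.5824*q^3 - 10.8936*q^2 - 1.9552*q + 5.9792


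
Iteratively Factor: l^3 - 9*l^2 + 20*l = (l - 4)*(l^2 - 5*l) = (l - 5)*(l - 4)*(l)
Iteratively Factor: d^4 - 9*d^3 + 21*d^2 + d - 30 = (d - 5)*(d^3 - 4*d^2 + d + 6) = (d - 5)*(d - 3)*(d^2 - d - 2) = (d - 5)*(d - 3)*(d - 2)*(d + 1)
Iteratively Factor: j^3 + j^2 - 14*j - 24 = (j - 4)*(j^2 + 5*j + 6) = (j - 4)*(j + 2)*(j + 3)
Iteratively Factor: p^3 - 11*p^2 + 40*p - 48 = (p - 3)*(p^2 - 8*p + 16) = (p - 4)*(p - 3)*(p - 4)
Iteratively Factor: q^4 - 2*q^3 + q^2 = (q)*(q^3 - 2*q^2 + q) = q^2*(q^2 - 2*q + 1) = q^2*(q - 1)*(q - 1)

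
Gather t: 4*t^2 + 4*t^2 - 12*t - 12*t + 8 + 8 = 8*t^2 - 24*t + 16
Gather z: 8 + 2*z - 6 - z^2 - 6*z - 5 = -z^2 - 4*z - 3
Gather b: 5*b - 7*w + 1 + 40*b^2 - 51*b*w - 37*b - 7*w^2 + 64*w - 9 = 40*b^2 + b*(-51*w - 32) - 7*w^2 + 57*w - 8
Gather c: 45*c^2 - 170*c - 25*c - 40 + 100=45*c^2 - 195*c + 60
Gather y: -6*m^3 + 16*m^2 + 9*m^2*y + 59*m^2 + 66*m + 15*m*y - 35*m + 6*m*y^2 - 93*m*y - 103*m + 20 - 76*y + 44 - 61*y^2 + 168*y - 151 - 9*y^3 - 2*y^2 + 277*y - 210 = -6*m^3 + 75*m^2 - 72*m - 9*y^3 + y^2*(6*m - 63) + y*(9*m^2 - 78*m + 369) - 297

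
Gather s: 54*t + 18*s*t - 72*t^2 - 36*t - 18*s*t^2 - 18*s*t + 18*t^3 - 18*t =-18*s*t^2 + 18*t^3 - 72*t^2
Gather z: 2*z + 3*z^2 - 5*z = 3*z^2 - 3*z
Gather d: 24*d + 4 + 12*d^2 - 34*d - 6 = 12*d^2 - 10*d - 2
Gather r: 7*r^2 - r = 7*r^2 - r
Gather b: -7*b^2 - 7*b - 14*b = -7*b^2 - 21*b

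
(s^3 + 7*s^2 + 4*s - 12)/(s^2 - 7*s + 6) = (s^2 + 8*s + 12)/(s - 6)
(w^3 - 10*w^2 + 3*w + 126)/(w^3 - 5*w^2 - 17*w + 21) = (w - 6)/(w - 1)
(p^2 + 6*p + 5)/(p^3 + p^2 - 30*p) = (p^2 + 6*p + 5)/(p*(p^2 + p - 30))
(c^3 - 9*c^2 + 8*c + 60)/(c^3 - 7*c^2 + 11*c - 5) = (c^2 - 4*c - 12)/(c^2 - 2*c + 1)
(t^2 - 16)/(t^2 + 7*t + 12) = (t - 4)/(t + 3)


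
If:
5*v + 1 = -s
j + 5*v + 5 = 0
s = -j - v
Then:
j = -5/3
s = 7/3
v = -2/3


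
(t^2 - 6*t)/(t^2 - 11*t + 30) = t/(t - 5)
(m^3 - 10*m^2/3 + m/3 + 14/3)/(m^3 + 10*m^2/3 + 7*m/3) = (3*m^2 - 13*m + 14)/(m*(3*m + 7))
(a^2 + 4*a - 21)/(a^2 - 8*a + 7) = (a^2 + 4*a - 21)/(a^2 - 8*a + 7)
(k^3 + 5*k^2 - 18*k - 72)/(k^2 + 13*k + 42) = (k^2 - k - 12)/(k + 7)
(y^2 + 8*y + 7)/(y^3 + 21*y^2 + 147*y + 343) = (y + 1)/(y^2 + 14*y + 49)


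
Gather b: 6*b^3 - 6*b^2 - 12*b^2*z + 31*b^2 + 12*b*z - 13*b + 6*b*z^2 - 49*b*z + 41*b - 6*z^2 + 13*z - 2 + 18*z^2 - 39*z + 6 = 6*b^3 + b^2*(25 - 12*z) + b*(6*z^2 - 37*z + 28) + 12*z^2 - 26*z + 4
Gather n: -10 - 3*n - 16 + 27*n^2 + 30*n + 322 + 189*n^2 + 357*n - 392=216*n^2 + 384*n - 96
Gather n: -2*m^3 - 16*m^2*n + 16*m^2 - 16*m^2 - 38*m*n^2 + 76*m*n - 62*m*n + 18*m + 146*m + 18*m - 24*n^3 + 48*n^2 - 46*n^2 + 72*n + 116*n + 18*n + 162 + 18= -2*m^3 + 182*m - 24*n^3 + n^2*(2 - 38*m) + n*(-16*m^2 + 14*m + 206) + 180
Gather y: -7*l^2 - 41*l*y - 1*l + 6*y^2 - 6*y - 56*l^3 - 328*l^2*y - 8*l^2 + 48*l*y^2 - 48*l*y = -56*l^3 - 15*l^2 - l + y^2*(48*l + 6) + y*(-328*l^2 - 89*l - 6)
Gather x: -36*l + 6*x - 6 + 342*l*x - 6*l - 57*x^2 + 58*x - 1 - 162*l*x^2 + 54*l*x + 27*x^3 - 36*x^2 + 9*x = -42*l + 27*x^3 + x^2*(-162*l - 93) + x*(396*l + 73) - 7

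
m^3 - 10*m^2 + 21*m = m*(m - 7)*(m - 3)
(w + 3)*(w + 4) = w^2 + 7*w + 12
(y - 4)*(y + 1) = y^2 - 3*y - 4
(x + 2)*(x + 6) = x^2 + 8*x + 12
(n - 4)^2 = n^2 - 8*n + 16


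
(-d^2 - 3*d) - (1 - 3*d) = -d^2 - 1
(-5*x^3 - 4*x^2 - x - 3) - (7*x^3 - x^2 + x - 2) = -12*x^3 - 3*x^2 - 2*x - 1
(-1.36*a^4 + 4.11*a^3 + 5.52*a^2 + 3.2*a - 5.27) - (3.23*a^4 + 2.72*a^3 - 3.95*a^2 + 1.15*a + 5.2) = -4.59*a^4 + 1.39*a^3 + 9.47*a^2 + 2.05*a - 10.47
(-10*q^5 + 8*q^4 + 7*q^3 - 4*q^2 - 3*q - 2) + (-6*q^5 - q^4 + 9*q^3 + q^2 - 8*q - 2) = -16*q^5 + 7*q^4 + 16*q^3 - 3*q^2 - 11*q - 4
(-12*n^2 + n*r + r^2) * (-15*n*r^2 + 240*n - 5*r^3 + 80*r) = 180*n^3*r^2 - 2880*n^3 + 45*n^2*r^3 - 720*n^2*r - 20*n*r^4 + 320*n*r^2 - 5*r^5 + 80*r^3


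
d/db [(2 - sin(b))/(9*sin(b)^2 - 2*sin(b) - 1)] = (9*sin(b)^2 - 36*sin(b) + 5)*cos(b)/(9*sin(b)^2 - 2*sin(b) - 1)^2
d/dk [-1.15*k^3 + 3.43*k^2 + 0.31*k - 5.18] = -3.45*k^2 + 6.86*k + 0.31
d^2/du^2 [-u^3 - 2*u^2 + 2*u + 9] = -6*u - 4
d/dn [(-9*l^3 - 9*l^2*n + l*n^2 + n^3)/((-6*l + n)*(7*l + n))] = (387*l^4 - 66*l^3*n - 116*l^2*n^2 + 2*l*n^3 + n^4)/(1764*l^4 - 84*l^3*n - 83*l^2*n^2 + 2*l*n^3 + n^4)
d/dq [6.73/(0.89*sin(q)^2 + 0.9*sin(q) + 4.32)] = -(11.9794*sin(q) + 6.057)*cos(q)/(0.89*sin(q)^2 + 0.9*sin(q) + 4.32)^2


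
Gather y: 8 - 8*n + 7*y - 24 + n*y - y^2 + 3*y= -8*n - y^2 + y*(n + 10) - 16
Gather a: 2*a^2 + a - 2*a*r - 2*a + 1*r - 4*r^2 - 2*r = 2*a^2 + a*(-2*r - 1) - 4*r^2 - r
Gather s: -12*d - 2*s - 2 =-12*d - 2*s - 2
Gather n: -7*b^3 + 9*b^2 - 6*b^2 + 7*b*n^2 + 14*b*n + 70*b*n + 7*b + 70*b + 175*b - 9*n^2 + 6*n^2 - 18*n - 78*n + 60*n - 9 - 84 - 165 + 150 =-7*b^3 + 3*b^2 + 252*b + n^2*(7*b - 3) + n*(84*b - 36) - 108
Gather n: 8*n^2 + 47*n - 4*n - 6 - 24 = 8*n^2 + 43*n - 30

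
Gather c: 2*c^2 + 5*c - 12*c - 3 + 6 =2*c^2 - 7*c + 3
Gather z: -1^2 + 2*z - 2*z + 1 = 0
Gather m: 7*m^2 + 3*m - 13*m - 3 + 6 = 7*m^2 - 10*m + 3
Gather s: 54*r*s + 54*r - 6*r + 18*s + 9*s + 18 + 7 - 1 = 48*r + s*(54*r + 27) + 24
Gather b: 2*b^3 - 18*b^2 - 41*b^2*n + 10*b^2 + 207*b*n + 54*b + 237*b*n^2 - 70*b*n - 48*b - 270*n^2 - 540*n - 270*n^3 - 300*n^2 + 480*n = 2*b^3 + b^2*(-41*n - 8) + b*(237*n^2 + 137*n + 6) - 270*n^3 - 570*n^2 - 60*n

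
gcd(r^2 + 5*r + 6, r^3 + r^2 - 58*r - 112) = r + 2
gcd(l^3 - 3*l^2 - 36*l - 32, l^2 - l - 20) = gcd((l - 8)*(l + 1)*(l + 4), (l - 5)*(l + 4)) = l + 4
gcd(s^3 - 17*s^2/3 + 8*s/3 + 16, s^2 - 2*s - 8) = s - 4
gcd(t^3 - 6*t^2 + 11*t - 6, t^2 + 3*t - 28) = 1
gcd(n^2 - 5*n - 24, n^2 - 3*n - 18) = n + 3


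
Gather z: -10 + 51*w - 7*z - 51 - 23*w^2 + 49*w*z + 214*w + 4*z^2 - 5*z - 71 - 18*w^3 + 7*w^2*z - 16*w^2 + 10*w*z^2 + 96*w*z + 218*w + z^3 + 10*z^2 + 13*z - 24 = -18*w^3 - 39*w^2 + 483*w + z^3 + z^2*(10*w + 14) + z*(7*w^2 + 145*w + 1) - 156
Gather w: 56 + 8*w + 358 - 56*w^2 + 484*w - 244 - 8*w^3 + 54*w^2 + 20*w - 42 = -8*w^3 - 2*w^2 + 512*w + 128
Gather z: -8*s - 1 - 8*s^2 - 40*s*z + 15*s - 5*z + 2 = -8*s^2 + 7*s + z*(-40*s - 5) + 1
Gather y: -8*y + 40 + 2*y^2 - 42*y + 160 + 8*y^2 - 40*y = 10*y^2 - 90*y + 200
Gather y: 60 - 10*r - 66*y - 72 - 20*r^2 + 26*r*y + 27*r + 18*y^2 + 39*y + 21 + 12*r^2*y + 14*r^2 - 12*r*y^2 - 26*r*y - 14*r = -6*r^2 + 3*r + y^2*(18 - 12*r) + y*(12*r^2 - 27) + 9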